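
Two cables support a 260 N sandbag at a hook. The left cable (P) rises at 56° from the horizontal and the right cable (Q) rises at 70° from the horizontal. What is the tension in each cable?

T_P = 109.9 N, T_Q = 179.7 N

ΣF_x = 0: −T_P·cos56° + T_Q·cos70° = 0 → T_Q = 1.63497·T_P.
ΣF_y = 0: T_P·sin56° + T_Q·sin70° = 260.
Substitute: T_P·(0.829038 + 1.63497·0.939693) = 260 → T_P = 109.918 ≈ 109.9 N.
Then T_Q = 1.63497 × 109.918 = 179.7 N.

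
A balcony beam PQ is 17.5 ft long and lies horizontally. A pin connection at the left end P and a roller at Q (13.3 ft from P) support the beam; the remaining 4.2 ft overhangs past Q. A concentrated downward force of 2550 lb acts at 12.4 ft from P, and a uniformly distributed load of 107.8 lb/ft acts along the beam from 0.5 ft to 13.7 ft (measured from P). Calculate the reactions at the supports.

P_x = 0, P_y = 835.9 lb, Q_y = 3137 lb

Resultant of the distributed load: 107.8 × 13.2 = 1422.96 lb at 7.1 ft from P.
ΣM about P: Q_y·13.3 − 2550·12.4 − (107.8·13.2)·7.1 = 0 → Q_y = 41723.016/13.3 = 3137.07 ≈ 3137 lb.
ΣF_y = 0: P_y + 3137.07 − 2550 − 107.8·13.2 = 0 → P_y = 835.9 lb.
ΣF_x = 0: no horizontal applied forces, so P_x = 0.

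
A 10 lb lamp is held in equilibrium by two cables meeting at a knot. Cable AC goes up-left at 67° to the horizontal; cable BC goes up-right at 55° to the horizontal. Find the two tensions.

T_AC = 6.763 lb, T_BC = 4.607 lb

ΣF_x = 0: −T_AC·cos67° + T_BC·cos55° = 0 → T_BC = 0.681219·T_AC.
ΣF_y = 0: T_AC·sin67° + T_BC·sin55° = 10.
Substitute: T_AC·(0.920505 + 0.681219·0.819152) = 10 → T_AC = 6.76349 ≈ 6.763 lb.
Then T_BC = 0.681219 × 6.76349 = 4.607 lb.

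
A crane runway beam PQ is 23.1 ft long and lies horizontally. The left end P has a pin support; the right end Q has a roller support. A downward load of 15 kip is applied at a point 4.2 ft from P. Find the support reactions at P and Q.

P_x = 0, P_y = 12.27 kip, Q_y = 2.727 kip

ΣM about P: Q_y·23.1 − 15·4.2 = 0 → Q_y = 63/23.1 = 2.72727 ≈ 2.727 kip.
ΣF_y = 0: P_y + 2.72727 − 15 = 0 → P_y = 12.27 kip.
ΣF_x = 0: no horizontal applied forces, so P_x = 0.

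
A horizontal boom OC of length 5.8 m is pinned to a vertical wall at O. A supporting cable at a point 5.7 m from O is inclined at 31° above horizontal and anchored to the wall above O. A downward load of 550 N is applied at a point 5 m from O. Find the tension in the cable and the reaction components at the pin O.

ΣM about O: T·sin31°·5.7 − 550·5 = 0 → T = 2750/(5.7·0.515038) = 936.739 ≈ 936.7 N.
ΣF_x = 0: O_x − T·cos31° = 0 → O_x = 936.739 × 0.857167 = 802.9 N.
ΣF_y = 0: O_y + T·sin31° − 550 = 0 → O_y = 550 − 936.739 × 0.515038 = 67.54 N.

T = 936.7 N, O_x = 802.9 N, O_y = 67.54 N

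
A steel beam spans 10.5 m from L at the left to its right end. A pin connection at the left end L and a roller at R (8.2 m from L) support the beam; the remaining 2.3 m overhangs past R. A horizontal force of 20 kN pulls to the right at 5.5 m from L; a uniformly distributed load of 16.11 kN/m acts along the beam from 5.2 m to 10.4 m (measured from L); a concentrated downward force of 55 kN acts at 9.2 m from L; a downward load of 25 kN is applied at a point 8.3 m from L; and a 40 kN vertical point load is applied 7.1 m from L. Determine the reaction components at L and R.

Resultant of the distributed load: 16.11 × 5.2 = 83.772 kN at 7.8 m from L.
ΣM about L: R_y·8.2 − (16.11·5.2)·7.8 − 55·9.2 − 25·8.3 − 40·7.1 = 0 → R_y = 1650.9216/8.2 = 201.332 ≈ 201.3 kN.
ΣF_y = 0: L_y + 201.332 − 16.11·5.2 − 55 − 25 − 40 = 0 → L_y = 2.440 kN.
ΣF_x = 0: L_x + 20 = 0 → L_x = -20.00 kN.

L_x = -20.00 kN, L_y = 2.440 kN, R_y = 201.3 kN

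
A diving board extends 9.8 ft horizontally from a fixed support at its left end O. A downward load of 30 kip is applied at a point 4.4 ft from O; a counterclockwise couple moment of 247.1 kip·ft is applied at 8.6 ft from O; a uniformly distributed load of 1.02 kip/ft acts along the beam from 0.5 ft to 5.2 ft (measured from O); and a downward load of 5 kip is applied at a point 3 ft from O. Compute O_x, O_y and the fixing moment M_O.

O_x = 0, O_y = 39.79 kip, M_O = -86.44 kip·ft

Resultant of the distributed load: 1.02 × 4.7 = 4.794 kip at 2.85 ft from O.
ΣF_x = 0: O_x = 0.
ΣF_y = 0: O_y − 30 − 1.02·4.7 − 5 = 0 → O_y = 39.79 kip.
ΣM about O: M_O − 30·4.4 + 247.1 − (1.02·4.7)·2.85 − 5·3 = 0 → M_O = -86.44 kip·ft.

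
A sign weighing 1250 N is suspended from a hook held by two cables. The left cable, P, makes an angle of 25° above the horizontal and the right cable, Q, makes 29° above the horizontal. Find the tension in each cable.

T_P = 1351 N, T_Q = 1400 N

ΣF_x = 0: −T_P·cos25° + T_Q·cos29° = 0 → T_Q = 1.03623·T_P.
ΣF_y = 0: T_P·sin25° + T_Q·sin29° = 1250.
Substitute: T_P·(0.422618 + 1.03623·0.48481) = 1250 → T_P = 1351.36 ≈ 1351 N.
Then T_Q = 1.03623 × 1351.36 = 1400 N.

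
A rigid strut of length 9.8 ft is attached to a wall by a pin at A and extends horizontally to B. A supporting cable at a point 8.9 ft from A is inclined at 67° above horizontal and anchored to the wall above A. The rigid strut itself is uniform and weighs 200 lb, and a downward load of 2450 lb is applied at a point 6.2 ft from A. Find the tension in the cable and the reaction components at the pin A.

T = 1974 lb, A_x = 771.2 lb, A_y = 833.1 lb

ΣM about A: T·sin67°·8.9 − 200·4.9 − 2450·6.2 = 0 → T = 16170/(8.9·0.920505) = 1973.76 ≈ 1974 lb.
ΣF_x = 0: A_x − T·cos67° = 0 → A_x = 1973.76 × 0.390731 = 771.2 lb.
ΣF_y = 0: A_y + T·sin67° − 200 − 2450 = 0 → A_y = 2650 − 1973.76 × 0.920505 = 833.1 lb.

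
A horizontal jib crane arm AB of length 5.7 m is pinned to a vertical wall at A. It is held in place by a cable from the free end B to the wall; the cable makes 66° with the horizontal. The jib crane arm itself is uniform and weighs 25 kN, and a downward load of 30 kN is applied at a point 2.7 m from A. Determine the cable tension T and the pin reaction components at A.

T = 29.24 kN, A_x = 11.89 kN, A_y = 28.29 kN

ΣM about A: T·sin66°·5.7 − 25·2.85 − 30·2.7 = 0 → T = 152.25/(5.7·0.913545) = 29.2383 ≈ 29.24 kN.
ΣF_x = 0: A_x − T·cos66° = 0 → A_x = 29.2383 × 0.406737 = 11.89 kN.
ΣF_y = 0: A_y + T·sin66° − 25 − 30 = 0 → A_y = 55 − 29.2383 × 0.913545 = 28.29 kN.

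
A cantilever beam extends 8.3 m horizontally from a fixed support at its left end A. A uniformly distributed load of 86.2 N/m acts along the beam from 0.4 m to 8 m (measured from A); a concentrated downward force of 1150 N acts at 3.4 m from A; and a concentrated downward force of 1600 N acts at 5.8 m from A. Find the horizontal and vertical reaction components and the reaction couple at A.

Resultant of the distributed load: 86.2 × 7.6 = 655.12 N at 4.2 m from A.
ΣF_x = 0: A_x = 0.
ΣF_y = 0: A_y − 86.2·7.6 − 1150 − 1600 = 0 → A_y = 3405 N.
ΣM about A: M_A − (86.2·7.6)·4.2 − 1150·3.4 − 1600·5.8 = 0 → M_A = 15940 N·m.

A_x = 0, A_y = 3405 N, M_A = 15940 N·m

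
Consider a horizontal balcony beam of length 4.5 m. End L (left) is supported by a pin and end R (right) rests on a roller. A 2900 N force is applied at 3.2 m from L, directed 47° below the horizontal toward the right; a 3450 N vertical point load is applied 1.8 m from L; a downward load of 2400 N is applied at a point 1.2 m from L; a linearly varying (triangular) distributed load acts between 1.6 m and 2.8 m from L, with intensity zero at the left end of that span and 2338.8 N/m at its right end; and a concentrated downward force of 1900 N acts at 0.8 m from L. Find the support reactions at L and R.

Resultant of the triangular load: ½ × 2338.8 × 1.2 = 1403.28 N, acting at 2.4 m from L (one-third of the span from the peak).
Taking moments about L: R_y·4.5 − 2900·sin47°·3.2 − 3450·1.8 − 2400·1.2 − (½·2338.8·1.2)·2.4 − 1900·0.8 = 0 → R_y = 20764.8/4.5 = 4614.4 ≈ 4614 N.
ΣF_y = 0: L_y + 4614.4 − 2900·sin47° − 3450 − 2400 − ½·2338.8·1.2 − 1900 = 0 → L_y = 6660 N.
ΣF_x = 0: L_x + 2900·cos47° = 0 → L_x = -1978 N.

L_x = -1978 N, L_y = 6660 N, R_y = 4614 N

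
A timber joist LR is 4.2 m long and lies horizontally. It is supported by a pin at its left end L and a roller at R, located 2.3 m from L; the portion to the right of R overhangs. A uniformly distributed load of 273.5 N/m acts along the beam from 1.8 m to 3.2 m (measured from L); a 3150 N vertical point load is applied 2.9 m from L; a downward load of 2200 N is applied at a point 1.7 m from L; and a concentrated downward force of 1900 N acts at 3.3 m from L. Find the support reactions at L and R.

L_x = 0, L_y = -1107 N, R_y = 8740 N

Resultant of the distributed load: 273.5 × 1.4 = 382.9 N at 2.5 m from L.
ΣM about L: R_y·2.3 − (273.5·1.4)·2.5 − 3150·2.9 − 2200·1.7 − 1900·3.3 = 0 → R_y = 20102.25/2.3 = 8740.11 ≈ 8740 N.
ΣF_y = 0: L_y + 8740.11 − 273.5·1.4 − 3150 − 2200 − 1900 = 0 → L_y = -1107 N.
ΣF_x = 0: no horizontal applied forces, so L_x = 0.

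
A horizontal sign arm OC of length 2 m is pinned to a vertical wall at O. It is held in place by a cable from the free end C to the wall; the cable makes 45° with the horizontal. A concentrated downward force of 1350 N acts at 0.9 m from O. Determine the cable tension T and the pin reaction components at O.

T = 859.1 N, O_x = 607.5 N, O_y = 742.5 N

ΣM about O: T·sin45°·2 − 1350·0.9 = 0 → T = 1215/(2·0.707107) = 859.134 ≈ 859.1 N.
ΣF_x = 0: O_x − T·cos45° = 0 → O_x = 859.134 × 0.707107 = 607.5 N.
ΣF_y = 0: O_y + T·sin45° − 1350 = 0 → O_y = 1350 − 859.134 × 0.707107 = 742.5 N.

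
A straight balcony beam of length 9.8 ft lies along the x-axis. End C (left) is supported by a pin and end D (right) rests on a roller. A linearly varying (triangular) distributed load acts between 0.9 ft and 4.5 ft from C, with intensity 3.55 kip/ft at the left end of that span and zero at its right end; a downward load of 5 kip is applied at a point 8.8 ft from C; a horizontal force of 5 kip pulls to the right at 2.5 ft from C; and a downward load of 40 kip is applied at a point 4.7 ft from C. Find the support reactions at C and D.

C_x = -5.000 kip, C_y = 26.35 kip, D_y = 25.04 kip

Resultant of the triangular load: ½ × 3.55 × 3.6 = 6.39 kip, acting at 2.1 ft from C (one-third of the span from the peak).
ΣM about C: D_y·9.8 − (½·3.55·3.6)·2.1 − 5·8.8 − 40·4.7 = 0 → D_y = 245.419/9.8 = 25.0428 ≈ 25.04 kip.
ΣF_y = 0: C_y + 25.0428 − ½·3.55·3.6 − 5 − 40 = 0 → C_y = 26.35 kip.
ΣF_x = 0: C_x + 5 = 0 → C_x = -5.000 kip.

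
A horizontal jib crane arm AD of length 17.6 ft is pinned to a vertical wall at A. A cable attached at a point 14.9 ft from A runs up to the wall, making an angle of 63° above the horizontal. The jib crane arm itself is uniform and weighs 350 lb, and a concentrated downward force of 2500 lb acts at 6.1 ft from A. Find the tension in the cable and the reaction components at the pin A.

T = 1381 lb, A_x = 626.8 lb, A_y = 1620 lb

ΣM about A: T·sin63°·14.9 − 350·8.8 − 2500·6.1 = 0 → T = 18330/(14.9·0.891007) = 1380.69 ≈ 1381 lb.
ΣF_x = 0: A_x − T·cos63° = 0 → A_x = 1380.69 × 0.45399 = 626.8 lb.
ΣF_y = 0: A_y + T·sin63° − 350 − 2500 = 0 → A_y = 2850 − 1380.69 × 0.891007 = 1620 lb.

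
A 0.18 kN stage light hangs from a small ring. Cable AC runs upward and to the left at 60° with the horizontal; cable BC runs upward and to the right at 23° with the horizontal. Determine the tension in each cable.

ΣF_x = 0: −T_AC·cos60° + T_BC·cos23° = 0 → T_BC = 0.54318·T_AC.
ΣF_y = 0: T_AC·sin60° + T_BC·sin23° = 0.18.
Substitute: T_AC·(0.866025 + 0.54318·0.390731) = 0.18 → T_AC = 0.166935 ≈ 0.1669 kN.
Then T_BC = 0.54318 × 0.166935 = 0.09068 kN.

T_AC = 0.1669 kN, T_BC = 0.09068 kN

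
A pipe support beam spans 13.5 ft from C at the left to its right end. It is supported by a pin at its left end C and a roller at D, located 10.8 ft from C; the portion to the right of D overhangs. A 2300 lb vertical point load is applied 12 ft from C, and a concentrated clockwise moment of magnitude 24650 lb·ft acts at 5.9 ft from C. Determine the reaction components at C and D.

C_x = 0, C_y = -2538 lb, D_y = 4838 lb

Moments about C: D_y·10.8 − 2300·12 − 24650 = 0 → D_y = 52250/10.8 = 4837.96 ≈ 4838 lb.
ΣF_y = 0: C_y + 4837.96 − 2300 = 0 → C_y = -2538 lb.
ΣF_x = 0: no horizontal applied forces, so C_x = 0.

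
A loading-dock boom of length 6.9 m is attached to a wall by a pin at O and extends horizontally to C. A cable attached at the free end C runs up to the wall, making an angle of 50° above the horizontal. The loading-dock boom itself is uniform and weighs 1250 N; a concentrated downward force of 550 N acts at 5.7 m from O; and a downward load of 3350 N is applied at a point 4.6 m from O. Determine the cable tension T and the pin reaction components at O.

ΣM about O: T·sin50°·6.9 − 1250·3.45 − 550·5.7 − 3350·4.6 = 0 → T = 22857.5/(6.9·0.766044) = 4324.4 ≈ 4324 N.
ΣF_x = 0: O_x − T·cos50° = 0 → O_x = 4324.4 × 0.642788 = 2780 N.
ΣF_y = 0: O_y + T·sin50° − 1250 − 550 − 3350 = 0 → O_y = 5150 − 4324.4 × 0.766044 = 1837 N.

T = 4324 N, O_x = 2780 N, O_y = 1837 N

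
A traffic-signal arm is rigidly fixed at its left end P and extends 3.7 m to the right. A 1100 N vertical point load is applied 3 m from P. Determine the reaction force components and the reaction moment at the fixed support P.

P_x = 0, P_y = 1100 N, M_P = 3300 N·m

ΣF_x = 0: P_x = 0.
ΣF_y = 0: P_y − 1100 = 0 → P_y = 1100 N.
ΣM about P: M_P − 1100·3 = 0 → M_P = 3300 N·m.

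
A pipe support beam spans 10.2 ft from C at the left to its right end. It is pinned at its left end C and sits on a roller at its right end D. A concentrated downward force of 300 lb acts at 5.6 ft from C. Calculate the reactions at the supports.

C_x = 0, C_y = 135.3 lb, D_y = 164.7 lb

ΣM about C: D_y·10.2 − 300·5.6 = 0 → D_y = 1680/10.2 = 164.706 ≈ 164.7 lb.
ΣF_y = 0: C_y + 164.706 − 300 = 0 → C_y = 135.3 lb.
ΣF_x = 0: no horizontal applied forces, so C_x = 0.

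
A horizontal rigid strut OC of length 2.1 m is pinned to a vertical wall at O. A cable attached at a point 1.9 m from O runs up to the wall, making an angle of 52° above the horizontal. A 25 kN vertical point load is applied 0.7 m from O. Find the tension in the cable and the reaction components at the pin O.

T = 11.69 kN, O_x = 7.196 kN, O_y = 15.79 kN

ΣM about O: T·sin52°·1.9 − 25·0.7 = 0 → T = 17.5/(1.9·0.788011) = 11.6883 ≈ 11.69 kN.
ΣF_x = 0: O_x − T·cos52° = 0 → O_x = 11.6883 × 0.615661 = 7.196 kN.
ΣF_y = 0: O_y + T·sin52° − 25 = 0 → O_y = 25 − 11.6883 × 0.788011 = 15.79 kN.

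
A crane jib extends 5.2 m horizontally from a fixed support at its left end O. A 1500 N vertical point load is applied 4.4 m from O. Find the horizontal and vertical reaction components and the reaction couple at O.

ΣF_x = 0: O_x = 0.
ΣF_y = 0: O_y − 1500 = 0 → O_y = 1500 N.
ΣM about O: M_O − 1500·4.4 = 0 → M_O = 6600 N·m.

O_x = 0, O_y = 1500 N, M_O = 6600 N·m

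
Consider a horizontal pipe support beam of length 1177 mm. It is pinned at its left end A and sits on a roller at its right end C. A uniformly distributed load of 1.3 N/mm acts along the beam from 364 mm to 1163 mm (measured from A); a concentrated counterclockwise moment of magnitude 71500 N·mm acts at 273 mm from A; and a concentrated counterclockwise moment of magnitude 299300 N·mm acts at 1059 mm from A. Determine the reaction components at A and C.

Resultant of the distributed load: 1.3 × 799 = 1038.7 N at 763.5 mm from A.
Moments about A: C_y·1177 − (1.3·799)·763.5 + 71500 + 299300 = 0 → C_y = 422247.45/1177 = 358.749 ≈ 358.7 N.
ΣF_y = 0: A_y + 358.749 − 1.3·799 = 0 → A_y = 680.0 N.
ΣF_x = 0: no horizontal applied forces, so A_x = 0.

A_x = 0, A_y = 680.0 N, C_y = 358.7 N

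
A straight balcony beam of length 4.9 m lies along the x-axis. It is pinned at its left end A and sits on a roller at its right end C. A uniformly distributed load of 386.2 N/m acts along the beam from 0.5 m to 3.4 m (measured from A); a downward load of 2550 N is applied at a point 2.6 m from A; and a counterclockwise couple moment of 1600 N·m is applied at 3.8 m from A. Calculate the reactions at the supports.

Resultant of the distributed load: 386.2 × 2.9 = 1119.98 N at 1.95 m from A.
Moments about A: C_y·4.9 − (386.2·2.9)·1.95 − 2550·2.6 + 1600 = 0 → C_y = 7213.961/4.9 = 1472.24 ≈ 1472 N.
ΣF_y = 0: A_y + 1472.24 − 386.2·2.9 − 2550 = 0 → A_y = 2198 N.
ΣF_x = 0: no horizontal applied forces, so A_x = 0.

A_x = 0, A_y = 2198 N, C_y = 1472 N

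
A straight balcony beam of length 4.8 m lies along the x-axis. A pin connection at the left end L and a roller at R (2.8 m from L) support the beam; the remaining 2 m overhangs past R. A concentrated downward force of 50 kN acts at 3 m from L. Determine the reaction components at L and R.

Taking moments about L: R_y·2.8 − 50·3 = 0 → R_y = 150/2.8 = 53.5714 ≈ 53.57 kN.
ΣF_y = 0: L_y + 53.5714 − 50 = 0 → L_y = -3.571 kN.
ΣF_x = 0: no horizontal applied forces, so L_x = 0.

L_x = 0, L_y = -3.571 kN, R_y = 53.57 kN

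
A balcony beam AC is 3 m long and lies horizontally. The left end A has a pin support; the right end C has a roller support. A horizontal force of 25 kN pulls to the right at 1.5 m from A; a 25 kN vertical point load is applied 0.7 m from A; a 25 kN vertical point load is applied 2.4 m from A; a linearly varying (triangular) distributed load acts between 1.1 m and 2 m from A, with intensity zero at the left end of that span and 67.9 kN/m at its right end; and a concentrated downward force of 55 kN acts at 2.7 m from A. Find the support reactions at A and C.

Resultant of the triangular load: ½ × 67.9 × 0.9 = 30.555 kN, acting at 1.7 m from A (one-third of the span from the peak).
ΣM about A: C_y·3 − 25·0.7 − 25·2.4 − (½·67.9·0.9)·1.7 − 55·2.7 = 0 → C_y = 277.9435/3 = 92.6478 ≈ 92.65 kN.
ΣF_y = 0: A_y + 92.6478 − 25 − 25 − ½·67.9·0.9 − 55 = 0 → A_y = 42.91 kN.
ΣF_x = 0: A_x + 25 = 0 → A_x = -25.00 kN.

A_x = -25.00 kN, A_y = 42.91 kN, C_y = 92.65 kN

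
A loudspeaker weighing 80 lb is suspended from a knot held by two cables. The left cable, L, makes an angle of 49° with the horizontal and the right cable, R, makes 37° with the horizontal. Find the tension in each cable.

ΣF_x = 0: −T_L·cos49° + T_R·cos37° = 0 → T_R = 0.821475·T_L.
ΣF_y = 0: T_L·sin49° + T_R·sin37° = 80.
Substitute: T_L·(0.75471 + 0.821475·0.601815) = 80 → T_L = 64.0468 ≈ 64.05 lb.
Then T_R = 0.821475 × 64.0468 = 52.61 lb.

T_L = 64.05 lb, T_R = 52.61 lb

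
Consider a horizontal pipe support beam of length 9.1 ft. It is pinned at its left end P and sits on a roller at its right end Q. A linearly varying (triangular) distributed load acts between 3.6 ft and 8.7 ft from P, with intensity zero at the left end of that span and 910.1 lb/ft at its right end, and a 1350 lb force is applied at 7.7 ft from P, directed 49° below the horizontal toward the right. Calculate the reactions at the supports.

P_x = -885.7 lb, P_y = 692.3 lb, Q_y = 2647 lb

Resultant of the triangular load: ½ × 910.1 × 5.1 = 2320.755 lb, acting at 7 ft from P (one-third of the span from the peak).
Moments about P: Q_y·9.1 − (½·910.1·5.1)·7 − 1350·sin49°·7.7 = 0 → Q_y = 24090.5/9.1 = 2647.31 ≈ 2647 lb.
ΣF_y = 0: P_y + 2647.31 − ½·910.1·5.1 − 1350·sin49° = 0 → P_y = 692.3 lb.
ΣF_x = 0: P_x + 1350·cos49° = 0 → P_x = -885.7 lb.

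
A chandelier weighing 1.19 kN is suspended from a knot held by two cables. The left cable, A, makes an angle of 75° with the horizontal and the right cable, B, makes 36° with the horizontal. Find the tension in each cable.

ΣF_x = 0: −T_A·cos75° + T_B·cos36° = 0 → T_B = 0.319918·T_A.
ΣF_y = 0: T_A·sin75° + T_B·sin36° = 1.19.
Substitute: T_A·(0.965926 + 0.319918·0.587785) = 1.19 → T_A = 1.03122 ≈ 1.031 kN.
Then T_B = 0.319918 × 1.03122 = 0.3299 kN.

T_A = 1.031 kN, T_B = 0.3299 kN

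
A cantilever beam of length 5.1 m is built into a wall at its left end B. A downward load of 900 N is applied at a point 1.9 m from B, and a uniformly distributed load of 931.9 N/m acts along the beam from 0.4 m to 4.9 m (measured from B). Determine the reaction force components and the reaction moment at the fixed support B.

B_x = 0, B_y = 5094 N, M_B = 12820 N·m

Resultant of the distributed load: 931.9 × 4.5 = 4193.55 N at 2.65 m from B.
ΣF_x = 0: B_x = 0.
ΣF_y = 0: B_y − 900 − 931.9·4.5 = 0 → B_y = 5094 N.
ΣM about B: M_B − 900·1.9 − (931.9·4.5)·2.65 = 0 → M_B = 12820 N·m.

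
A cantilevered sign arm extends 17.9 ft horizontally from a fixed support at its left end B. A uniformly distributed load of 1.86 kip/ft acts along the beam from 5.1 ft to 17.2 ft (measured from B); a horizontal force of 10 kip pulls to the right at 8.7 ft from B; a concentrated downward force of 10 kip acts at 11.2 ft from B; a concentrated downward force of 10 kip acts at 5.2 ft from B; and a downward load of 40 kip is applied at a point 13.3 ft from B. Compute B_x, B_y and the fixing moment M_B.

Resultant of the distributed load: 1.86 × 12.1 = 22.506 kip at 11.15 ft from B.
ΣF_x = 0: B_x + 10 = 0 → B_x = -10.00 kip.
ΣF_y = 0: B_y − 1.86·12.1 − 10 − 10 − 40 = 0 → B_y = 82.51 kip.
ΣM about B: M_B − (1.86·12.1)·11.15 − 10·11.2 − 10·5.2 − 40·13.3 = 0 → M_B = 946.9 kip·ft.

B_x = -10.00 kip, B_y = 82.51 kip, M_B = 946.9 kip·ft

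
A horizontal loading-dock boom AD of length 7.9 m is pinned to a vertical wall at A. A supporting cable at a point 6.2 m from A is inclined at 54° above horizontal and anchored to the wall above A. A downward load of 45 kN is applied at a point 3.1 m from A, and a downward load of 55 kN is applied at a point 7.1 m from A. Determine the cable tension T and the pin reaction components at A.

ΣM about A: T·sin54°·6.2 − 45·3.1 − 55·7.1 = 0 → T = 530/(6.2·0.809017) = 105.664 ≈ 105.7 kN.
ΣF_x = 0: A_x − T·cos54° = 0 → A_x = 105.664 × 0.587785 = 62.11 kN.
ΣF_y = 0: A_y + T·sin54° − 45 − 55 = 0 → A_y = 100 − 105.664 × 0.809017 = 14.52 kN.

T = 105.7 kN, A_x = 62.11 kN, A_y = 14.52 kN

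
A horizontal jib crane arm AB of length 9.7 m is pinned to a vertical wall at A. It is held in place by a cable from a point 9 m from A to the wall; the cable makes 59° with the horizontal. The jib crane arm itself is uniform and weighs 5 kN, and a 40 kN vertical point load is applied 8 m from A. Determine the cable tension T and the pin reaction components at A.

T = 44.62 kN, A_x = 22.98 kN, A_y = 6.750 kN

ΣM about A: T·sin59°·9 − 5·4.85 − 40·8 = 0 → T = 344.25/(9·0.857167) = 44.6237 ≈ 44.62 kN.
ΣF_x = 0: A_x − T·cos59° = 0 → A_x = 44.6237 × 0.515038 = 22.98 kN.
ΣF_y = 0: A_y + T·sin59° − 5 − 40 = 0 → A_y = 45 − 44.6237 × 0.857167 = 6.750 kN.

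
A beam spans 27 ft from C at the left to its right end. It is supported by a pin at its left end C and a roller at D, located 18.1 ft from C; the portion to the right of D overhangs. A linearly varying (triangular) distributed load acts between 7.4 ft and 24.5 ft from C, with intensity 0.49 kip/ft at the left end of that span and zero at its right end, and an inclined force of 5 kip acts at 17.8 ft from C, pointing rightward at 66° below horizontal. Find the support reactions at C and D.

C_x = -2.034 kip, C_y = 1.233 kip, D_y = 7.524 kip

Resultant of the triangular load: ½ × 0.49 × 17.1 = 4.1895 kip, acting at 13.1 ft from C (one-third of the span from the peak).
ΣM about C: D_y·18.1 − (½·0.49·17.1)·13.1 − 5·sin66°·17.8 = 0 → D_y = 136.188/18.1 = 7.5242 ≈ 7.524 kip.
ΣF_y = 0: C_y + 7.5242 − ½·0.49·17.1 − 5·sin66° = 0 → C_y = 1.233 kip.
ΣF_x = 0: C_x + 5·cos66° = 0 → C_x = -2.034 kip.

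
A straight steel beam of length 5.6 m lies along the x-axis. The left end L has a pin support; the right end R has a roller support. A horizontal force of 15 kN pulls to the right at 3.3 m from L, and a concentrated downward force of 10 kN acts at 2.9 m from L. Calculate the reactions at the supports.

L_x = -15.00 kN, L_y = 4.821 kN, R_y = 5.179 kN

ΣM about L: R_y·5.6 − 10·2.9 = 0 → R_y = 29/5.6 = 5.17857 ≈ 5.179 kN.
ΣF_y = 0: L_y + 5.17857 − 10 = 0 → L_y = 4.821 kN.
ΣF_x = 0: L_x + 15 = 0 → L_x = -15.00 kN.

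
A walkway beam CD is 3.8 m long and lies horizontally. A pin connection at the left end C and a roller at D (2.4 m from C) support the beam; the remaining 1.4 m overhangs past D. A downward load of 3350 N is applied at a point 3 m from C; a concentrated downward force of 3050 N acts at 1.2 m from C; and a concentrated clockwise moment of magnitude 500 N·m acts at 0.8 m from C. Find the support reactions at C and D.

Taking moments about C: D_y·2.4 − 3350·3 − 3050·1.2 − 500 = 0 → D_y = 14210/2.4 = 5920.83 ≈ 5921 N.
ΣF_y = 0: C_y + 5920.83 − 3350 − 3050 = 0 → C_y = 479.2 N.
ΣF_x = 0: no horizontal applied forces, so C_x = 0.

C_x = 0, C_y = 479.2 N, D_y = 5921 N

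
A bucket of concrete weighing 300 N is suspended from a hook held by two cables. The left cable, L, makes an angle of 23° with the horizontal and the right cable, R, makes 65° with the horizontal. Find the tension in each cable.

T_L = 126.9 N, T_R = 276.3 N

ΣF_x = 0: −T_L·cos23° + T_R·cos65° = 0 → T_R = 2.1781·T_L.
ΣF_y = 0: T_L·sin23° + T_R·sin65° = 300.
Substitute: T_L·(0.390731 + 2.1781·0.906308) = 300 → T_L = 126.863 ≈ 126.9 N.
Then T_R = 2.1781 × 126.863 = 276.3 N.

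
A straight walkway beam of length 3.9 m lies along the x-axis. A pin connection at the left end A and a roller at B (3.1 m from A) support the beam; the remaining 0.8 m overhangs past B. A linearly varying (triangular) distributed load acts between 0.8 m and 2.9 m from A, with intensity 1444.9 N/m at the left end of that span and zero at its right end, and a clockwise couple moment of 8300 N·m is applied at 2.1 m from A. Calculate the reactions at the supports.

Resultant of the triangular load: ½ × 1444.9 × 2.1 = 1517.145 N, acting at 1.5 m from A (one-third of the span from the peak).
Moments about A: B_y·3.1 − (½·1444.9·2.1)·1.5 − 8300 = 0 → B_y = 10575.7175/3.1 = 3411.52 ≈ 3412 N.
ΣF_y = 0: A_y + 3411.52 − ½·1444.9·2.1 = 0 → A_y = -1894 N.
ΣF_x = 0: no horizontal applied forces, so A_x = 0.

A_x = 0, A_y = -1894 N, B_y = 3412 N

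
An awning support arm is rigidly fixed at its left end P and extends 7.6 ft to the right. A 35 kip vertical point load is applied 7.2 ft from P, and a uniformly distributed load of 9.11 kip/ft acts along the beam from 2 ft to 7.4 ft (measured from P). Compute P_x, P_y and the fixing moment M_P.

Resultant of the distributed load: 9.11 × 5.4 = 49.194 kip at 4.7 ft from P.
ΣF_x = 0: P_x = 0.
ΣF_y = 0: P_y − 35 − 9.11·5.4 = 0 → P_y = 84.19 kip.
ΣM about P: M_P − 35·7.2 − (9.11·5.4)·4.7 = 0 → M_P = 483.2 kip·ft.

P_x = 0, P_y = 84.19 kip, M_P = 483.2 kip·ft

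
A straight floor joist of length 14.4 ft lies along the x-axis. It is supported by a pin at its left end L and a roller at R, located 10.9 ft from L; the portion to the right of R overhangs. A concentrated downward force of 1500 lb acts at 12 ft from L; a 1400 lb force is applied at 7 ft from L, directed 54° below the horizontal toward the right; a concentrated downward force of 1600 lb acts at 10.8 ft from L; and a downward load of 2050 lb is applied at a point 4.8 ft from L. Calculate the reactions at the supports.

L_x = -822.9 lb, L_y = 1416 lb, R_y = 4867 lb

Taking moments about L: R_y·10.9 − 1500·12 − 1400·sin54°·7 − 1600·10.8 − 2050·4.8 = 0 → R_y = 53048.4/10.9 = 4866.83 ≈ 4867 lb.
ΣF_y = 0: L_y + 4866.83 − 1500 − 1400·sin54° − 1600 − 2050 = 0 → L_y = 1416 lb.
ΣF_x = 0: L_x + 1400·cos54° = 0 → L_x = -822.9 lb.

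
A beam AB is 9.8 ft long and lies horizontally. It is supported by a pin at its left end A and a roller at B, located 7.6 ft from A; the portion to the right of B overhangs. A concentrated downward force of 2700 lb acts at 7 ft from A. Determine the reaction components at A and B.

Moments about A: B_y·7.6 − 2700·7 = 0 → B_y = 18900/7.6 = 2486.84 ≈ 2487 lb.
ΣF_y = 0: A_y + 2486.84 − 2700 = 0 → A_y = 213.2 lb.
ΣF_x = 0: no horizontal applied forces, so A_x = 0.

A_x = 0, A_y = 213.2 lb, B_y = 2487 lb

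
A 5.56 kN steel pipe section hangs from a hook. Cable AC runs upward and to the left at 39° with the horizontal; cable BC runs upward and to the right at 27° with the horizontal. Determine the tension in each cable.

T_AC = 5.423 kN, T_BC = 4.730 kN

ΣF_x = 0: −T_AC·cos39° + T_BC·cos27° = 0 → T_BC = 0.872211·T_AC.
ΣF_y = 0: T_AC·sin39° + T_BC·sin27° = 5.56.
Substitute: T_AC·(0.62932 + 0.872211·0.45399) = 5.56 → T_AC = 5.42283 ≈ 5.423 kN.
Then T_BC = 0.872211 × 5.42283 = 4.730 kN.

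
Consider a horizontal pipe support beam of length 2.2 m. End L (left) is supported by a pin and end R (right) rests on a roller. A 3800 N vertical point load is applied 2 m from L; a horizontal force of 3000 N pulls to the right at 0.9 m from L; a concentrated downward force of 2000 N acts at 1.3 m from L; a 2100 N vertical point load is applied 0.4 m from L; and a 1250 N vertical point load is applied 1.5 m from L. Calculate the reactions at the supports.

ΣM about L: R_y·2.2 − 3800·2 − 2000·1.3 − 2100·0.4 − 1250·1.5 = 0 → R_y = 12915/2.2 = 5870.45 ≈ 5870 N.
ΣF_y = 0: L_y + 5870.45 − 3800 − 2000 − 2100 − 1250 = 0 → L_y = 3280 N.
ΣF_x = 0: L_x + 3000 = 0 → L_x = -3000 N.

L_x = -3000 N, L_y = 3280 N, R_y = 5870 N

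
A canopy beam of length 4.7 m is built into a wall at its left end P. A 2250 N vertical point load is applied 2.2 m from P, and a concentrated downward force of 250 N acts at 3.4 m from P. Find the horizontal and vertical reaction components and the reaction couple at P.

ΣF_x = 0: P_x = 0.
ΣF_y = 0: P_y − 2250 − 250 = 0 → P_y = 2500 N.
ΣM about P: M_P − 2250·2.2 − 250·3.4 = 0 → M_P = 5800 N·m.

P_x = 0, P_y = 2500 N, M_P = 5800 N·m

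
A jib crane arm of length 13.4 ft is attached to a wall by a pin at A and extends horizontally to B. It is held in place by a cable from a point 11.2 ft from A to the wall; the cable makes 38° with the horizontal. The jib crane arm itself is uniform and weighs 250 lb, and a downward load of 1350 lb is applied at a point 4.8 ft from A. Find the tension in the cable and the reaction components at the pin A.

ΣM about A: T·sin38°·11.2 − 250·6.7 − 1350·4.8 = 0 → T = 8155/(11.2·0.615661) = 1182.67 ≈ 1183 lb.
ΣF_x = 0: A_x − T·cos38° = 0 → A_x = 1182.67 × 0.788011 = 932.0 lb.
ΣF_y = 0: A_y + T·sin38° − 250 − 1350 = 0 → A_y = 1600 − 1182.67 × 0.615661 = 871.9 lb.

T = 1183 lb, A_x = 932.0 lb, A_y = 871.9 lb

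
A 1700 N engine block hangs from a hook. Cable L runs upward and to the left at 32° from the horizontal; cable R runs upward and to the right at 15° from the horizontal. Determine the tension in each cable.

T_L = 2245 N, T_R = 1971 N

ΣF_x = 0: −T_L·cos32° + T_R·cos15° = 0 → T_R = 0.877964·T_L.
ΣF_y = 0: T_L·sin32° + T_R·sin15° = 1700.
Substitute: T_L·(0.529919 + 0.877964·0.258819) = 1700 → T_L = 2245.25 ≈ 2245 N.
Then T_R = 0.877964 × 2245.25 = 1971 N.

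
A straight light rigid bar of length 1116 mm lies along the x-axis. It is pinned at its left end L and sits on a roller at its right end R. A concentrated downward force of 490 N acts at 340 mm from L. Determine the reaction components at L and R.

L_x = 0, L_y = 340.7 N, R_y = 149.3 N

Moments about L: R_y·1116 − 490·340 = 0 → R_y = 166600/1116 = 149.283 ≈ 149.3 N.
ΣF_y = 0: L_y + 149.283 − 490 = 0 → L_y = 340.7 N.
ΣF_x = 0: no horizontal applied forces, so L_x = 0.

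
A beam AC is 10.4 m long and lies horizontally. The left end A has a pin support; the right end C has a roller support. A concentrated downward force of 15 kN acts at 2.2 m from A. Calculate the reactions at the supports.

ΣM about A: C_y·10.4 − 15·2.2 = 0 → C_y = 33/10.4 = 3.17308 ≈ 3.173 kN.
ΣF_y = 0: A_y + 3.17308 − 15 = 0 → A_y = 11.83 kN.
ΣF_x = 0: no horizontal applied forces, so A_x = 0.

A_x = 0, A_y = 11.83 kN, C_y = 3.173 kN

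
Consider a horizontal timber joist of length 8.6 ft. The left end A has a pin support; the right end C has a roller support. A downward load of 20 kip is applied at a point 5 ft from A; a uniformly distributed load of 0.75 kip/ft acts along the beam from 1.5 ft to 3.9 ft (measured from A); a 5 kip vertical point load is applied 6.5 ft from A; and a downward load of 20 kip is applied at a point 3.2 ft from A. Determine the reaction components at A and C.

A_x = 0, A_y = 23.39 kip, C_y = 23.41 kip

Resultant of the distributed load: 0.75 × 2.4 = 1.8 kip at 2.7 ft from A.
Taking moments about A: C_y·8.6 − 20·5 − (0.75·2.4)·2.7 − 5·6.5 − 20·3.2 = 0 → C_y = 201.36/8.6 = 23.414 ≈ 23.41 kip.
ΣF_y = 0: A_y + 23.414 − 20 − 0.75·2.4 − 5 − 20 = 0 → A_y = 23.39 kip.
ΣF_x = 0: no horizontal applied forces, so A_x = 0.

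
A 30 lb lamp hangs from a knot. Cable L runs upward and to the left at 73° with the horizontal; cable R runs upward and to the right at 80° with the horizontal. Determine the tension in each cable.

ΣF_x = 0: −T_L·cos73° + T_R·cos80° = 0 → T_R = 1.6837·T_L.
ΣF_y = 0: T_L·sin73° + T_R·sin80° = 30.
Substitute: T_L·(0.956305 + 1.6837·0.984808) = 30 → T_L = 11.4748 ≈ 11.47 lb.
Then T_R = 1.6837 × 11.4748 = 19.32 lb.

T_L = 11.47 lb, T_R = 19.32 lb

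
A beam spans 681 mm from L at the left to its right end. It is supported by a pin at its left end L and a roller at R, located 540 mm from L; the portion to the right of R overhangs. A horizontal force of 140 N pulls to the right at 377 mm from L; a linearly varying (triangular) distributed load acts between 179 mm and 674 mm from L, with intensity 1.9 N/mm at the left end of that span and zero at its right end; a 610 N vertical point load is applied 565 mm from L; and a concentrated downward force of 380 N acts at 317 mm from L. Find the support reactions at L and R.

Resultant of the triangular load: ½ × 1.9 × 495 = 470.25 N, acting at 344 mm from L (one-third of the span from the peak).
Taking moments about L: R_y·540 − (½·1.9·495)·344 − 610·565 − 380·317 = 0 → R_y = 626876/540 = 1160.88 ≈ 1161 N.
ΣF_y = 0: L_y + 1160.88 − ½·1.9·495 − 610 − 380 = 0 → L_y = 299.4 N.
ΣF_x = 0: L_x + 140 = 0 → L_x = -140.0 N.

L_x = -140.0 N, L_y = 299.4 N, R_y = 1161 N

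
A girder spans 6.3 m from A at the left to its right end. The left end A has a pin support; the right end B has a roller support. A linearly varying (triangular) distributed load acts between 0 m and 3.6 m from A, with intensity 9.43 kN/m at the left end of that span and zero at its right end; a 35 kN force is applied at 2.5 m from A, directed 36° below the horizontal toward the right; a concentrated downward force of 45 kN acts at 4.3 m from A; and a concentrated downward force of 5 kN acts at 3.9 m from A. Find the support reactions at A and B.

A_x = -28.32 kN, A_y = 42.34 kN, B_y = 45.21 kN

Resultant of the triangular load: ½ × 9.43 × 3.6 = 16.974 kN, acting at 1.2 m from A (one-third of the span from the peak).
Taking moments about A: B_y·6.3 − (½·9.43·3.6)·1.2 − 35·sin36°·2.5 − 45·4.3 − 5·3.9 = 0 → B_y = 284.8/6.3 = 45.2063 ≈ 45.21 kN.
ΣF_y = 0: A_y + 45.2063 − ½·9.43·3.6 − 35·sin36° − 45 − 5 = 0 → A_y = 42.34 kN.
ΣF_x = 0: A_x + 35·cos36° = 0 → A_x = -28.32 kN.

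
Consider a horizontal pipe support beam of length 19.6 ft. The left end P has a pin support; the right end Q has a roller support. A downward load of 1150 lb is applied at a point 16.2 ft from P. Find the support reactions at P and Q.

ΣM about P: Q_y·19.6 − 1150·16.2 = 0 → Q_y = 18630/19.6 = 950.51 ≈ 950.5 lb.
ΣF_y = 0: P_y + 950.51 − 1150 = 0 → P_y = 199.5 lb.
ΣF_x = 0: no horizontal applied forces, so P_x = 0.

P_x = 0, P_y = 199.5 lb, Q_y = 950.5 lb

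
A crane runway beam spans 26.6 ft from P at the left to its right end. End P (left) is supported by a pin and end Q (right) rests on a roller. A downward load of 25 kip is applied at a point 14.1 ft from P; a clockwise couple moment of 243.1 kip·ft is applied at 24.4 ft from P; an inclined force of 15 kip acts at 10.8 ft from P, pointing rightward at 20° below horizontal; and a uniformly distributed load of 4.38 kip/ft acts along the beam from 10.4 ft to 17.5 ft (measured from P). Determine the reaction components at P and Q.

Resultant of the distributed load: 4.38 × 7.1 = 31.098 kip at 13.95 ft from P.
Taking moments about P: Q_y·26.6 − 25·14.1 − 243.1 − 15·sin20°·10.8 − (4.38·7.1)·13.95 = 0 → Q_y = 1084.82/26.6 = 40.7827 ≈ 40.78 kip.
ΣF_y = 0: P_y + 40.7827 − 25 − 15·sin20° − 4.38·7.1 = 0 → P_y = 20.45 kip.
ΣF_x = 0: P_x + 15·cos20° = 0 → P_x = -14.10 kip.

P_x = -14.10 kip, P_y = 20.45 kip, Q_y = 40.78 kip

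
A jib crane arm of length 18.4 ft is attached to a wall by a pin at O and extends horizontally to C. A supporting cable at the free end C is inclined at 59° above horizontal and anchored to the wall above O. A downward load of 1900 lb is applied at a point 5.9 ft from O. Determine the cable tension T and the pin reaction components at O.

T = 710.8 lb, O_x = 366.1 lb, O_y = 1291 lb

ΣM about O: T·sin59°·18.4 − 1900·5.9 = 0 → T = 11210/(18.4·0.857167) = 710.759 ≈ 710.8 lb.
ΣF_x = 0: O_x − T·cos59° = 0 → O_x = 710.759 × 0.515038 = 366.1 lb.
ΣF_y = 0: O_y + T·sin59° − 1900 = 0 → O_y = 1900 − 710.759 × 0.857167 = 1291 lb.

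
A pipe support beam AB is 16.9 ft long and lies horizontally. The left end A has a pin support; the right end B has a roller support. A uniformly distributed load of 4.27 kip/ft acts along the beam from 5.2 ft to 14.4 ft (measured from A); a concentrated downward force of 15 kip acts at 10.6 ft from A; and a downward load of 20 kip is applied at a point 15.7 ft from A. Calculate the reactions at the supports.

Resultant of the distributed load: 4.27 × 9.2 = 39.284 kip at 9.8 ft from A.
Moments about A: B_y·16.9 − (4.27·9.2)·9.8 − 15·10.6 − 20·15.7 = 0 → B_y = 857.9832/16.9 = 50.7682 ≈ 50.77 kip.
ΣF_y = 0: A_y + 50.7682 − 4.27·9.2 − 15 − 20 = 0 → A_y = 23.52 kip.
ΣF_x = 0: no horizontal applied forces, so A_x = 0.

A_x = 0, A_y = 23.52 kip, B_y = 50.77 kip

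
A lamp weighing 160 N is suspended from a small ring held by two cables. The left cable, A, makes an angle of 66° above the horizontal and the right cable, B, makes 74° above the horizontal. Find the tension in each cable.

ΣF_x = 0: −T_A·cos66° + T_B·cos74° = 0 → T_B = 1.47562·T_A.
ΣF_y = 0: T_A·sin66° + T_B·sin74° = 160.
Substitute: T_A·(0.913545 + 1.47562·0.961262) = 160 → T_A = 68.6106 ≈ 68.61 N.
Then T_B = 1.47562 × 68.6106 = 101.2 N.

T_A = 68.61 N, T_B = 101.2 N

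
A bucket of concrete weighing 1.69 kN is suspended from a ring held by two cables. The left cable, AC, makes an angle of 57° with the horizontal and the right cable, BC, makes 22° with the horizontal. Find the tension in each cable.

T_AC = 1.596 kN, T_BC = 0.9377 kN

ΣF_x = 0: −T_AC·cos57° + T_BC·cos22° = 0 → T_BC = 0.587412·T_AC.
ΣF_y = 0: T_AC·sin57° + T_BC·sin22° = 1.69.
Substitute: T_AC·(0.838671 + 0.587412·0.374607) = 1.69 → T_AC = 1.59627 ≈ 1.596 kN.
Then T_BC = 0.587412 × 1.59627 = 0.9377 kN.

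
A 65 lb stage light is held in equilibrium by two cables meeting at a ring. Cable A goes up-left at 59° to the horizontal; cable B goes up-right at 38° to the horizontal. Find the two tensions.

ΣF_x = 0: −T_A·cos59° + T_B·cos38° = 0 → T_B = 0.653593·T_A.
ΣF_y = 0: T_A·sin59° + T_B·sin38° = 65.
Substitute: T_A·(0.857167 + 0.653593·0.615661) = 65 → T_A = 51.6054 ≈ 51.61 lb.
Then T_B = 0.653593 × 51.6054 = 33.73 lb.

T_A = 51.61 lb, T_B = 33.73 lb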